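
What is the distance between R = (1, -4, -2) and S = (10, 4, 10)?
d = √[(9)² + (8)² + (12)²] = √289 = 17.0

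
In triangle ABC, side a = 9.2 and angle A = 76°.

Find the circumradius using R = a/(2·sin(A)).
R = a/(2·sin(A)) = 9.2/(2·sin(76°))
R = 9.2/(2·0.970296) = 9.2/1.940591 = 4.741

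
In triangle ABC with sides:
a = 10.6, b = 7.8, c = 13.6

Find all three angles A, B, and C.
By the law of cosines:
cos(A) = (b² + c² - a²)/(2bc) = 0.628959  →  A = 51.03°
cos(B) = (a² + c² - b²)/(2ac) = 0.820200  →  B = 34.9°
cos(C) = (a² + b² - c²)/(2ab) = -0.071118  →  C = 94.08°
Check: A + B + C = 180.0° ✓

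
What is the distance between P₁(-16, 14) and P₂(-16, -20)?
Using the distance formula: d = sqrt((x₂-x₁)² + (y₂-y₁)²)
dx = (-16) - (-16) = 0
dy = (-20) - 14 = -34
d = sqrt(0² + (-34)²) = sqrt(0 + 1156) = sqrt(1156) = 34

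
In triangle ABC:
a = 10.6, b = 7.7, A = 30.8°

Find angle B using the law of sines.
sin(B)/b = sin(A)/a
sin(B) = b·sin(A)/a = 7.7·sin(30.8°)/10.6 = 0.371956
B = arcsin(0.371956) = 21.84°  (b ≤ a, so B ≤ A and the acute solution is unique)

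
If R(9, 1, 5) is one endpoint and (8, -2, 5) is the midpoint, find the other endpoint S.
S = (2×8 - 9, 2×(-2) - 1, 2×5 - 5) = (7, -5, 5)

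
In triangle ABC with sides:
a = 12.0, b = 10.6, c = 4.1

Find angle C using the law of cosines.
cos(C) = (a² + b² - c²)/(2ab)
cos(C) = (12.0² + 10.6² - 4.1²)/(2·12.0·10.6) = 239.55/254.4 = 0.941627
C = arccos(0.941627) = 19.67°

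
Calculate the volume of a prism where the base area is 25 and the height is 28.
Volume = base area * height
Volume = 25 * 28
Volume = 700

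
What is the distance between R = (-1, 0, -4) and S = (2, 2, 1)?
d = √[(3)² + (2)² + (5)²] = √38 = 6.164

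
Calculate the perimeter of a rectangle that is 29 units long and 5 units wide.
Perimeter = 2 * (length + width)
Perimeter = 2 * (29 + 5)
Perimeter = 2 * 34
Perimeter = 68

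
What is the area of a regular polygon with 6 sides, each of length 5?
For a regular 6-gon with side length s = 5:
Apothem a = s / (2*tan(pi/6)) = 5 / (2*tan(pi/6)) ≈ 4.3301
Perimeter P = 6 * 5 = 30
Area = (1/2) * P * a = (1/2) * 30 * 4.3301 = 64.95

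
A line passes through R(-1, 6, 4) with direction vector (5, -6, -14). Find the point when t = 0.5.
P(0.5) = (-1 + 5(0.5), 6 + (-6)(0.5), 4 + (-14)(0.5)) = (1.5, 3, -3)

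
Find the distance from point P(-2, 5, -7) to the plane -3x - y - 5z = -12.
d = |(-3)(-2) + (-1)(5) + (-5)(-7) - (-12)| / √((-3)² + (-1)² + (-5)²) = 48/√35 = 8.113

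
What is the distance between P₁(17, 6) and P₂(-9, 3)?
Using the distance formula: d = sqrt((x₂-x₁)² + (y₂-y₁)²)
dx = (-9) - 17 = -26
dy = 3 - 6 = -3
d = sqrt((-26)² + (-3)²) = sqrt(676 + 9) = sqrt(685) = 26.17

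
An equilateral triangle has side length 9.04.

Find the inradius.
For an equilateral triangle, r = s/(2√3) where s is the side.
r = 9.04/(2√3) = 9.04/3.464102 = 2.61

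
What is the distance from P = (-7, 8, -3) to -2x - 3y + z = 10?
d = |(-2)(-7) + (-3)(8) + 1(-3) - (10)| / √((-2)² + (-3)² + 1²) = 23/√14 = 6.147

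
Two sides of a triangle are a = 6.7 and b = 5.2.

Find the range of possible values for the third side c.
By the triangle inequality: |a - b| < c < a + b
|6.7 - 5.2| < c < 6.7 + 5.2
1.5 < c < 11.9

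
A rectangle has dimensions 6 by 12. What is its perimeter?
Perimeter = 2 * (length + width)
Perimeter = 2 * (6 + 12)
Perimeter = 2 * 18
Perimeter = 36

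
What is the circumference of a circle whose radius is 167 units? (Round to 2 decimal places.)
Circumference = 2 * pi * r
Circumference = 2 * pi * 167
Circumference = 1049.29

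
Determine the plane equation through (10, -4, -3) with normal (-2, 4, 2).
d = n·P = (-2)(10) + (4)(-4) + (2)(-3) = -42
Plane: -2x + 4y + 2z = -42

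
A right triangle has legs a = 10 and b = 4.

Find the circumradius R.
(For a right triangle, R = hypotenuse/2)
Hypotenuse c = √(10² + 4²) = √116 = 10.7703
R = c/2 = 5.385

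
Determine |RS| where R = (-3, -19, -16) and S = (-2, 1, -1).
d = √[(1)² + (20)² + (15)²] = √626 = 25.02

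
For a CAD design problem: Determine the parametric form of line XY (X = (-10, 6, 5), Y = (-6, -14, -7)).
Direction vector d = Y - X = (4, -20, -12)
x = -10 + 4t, y = 6 - 20t, z = 5 - 12t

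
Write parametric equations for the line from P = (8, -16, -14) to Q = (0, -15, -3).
Direction vector d = Q - P = (-8, 1, 11)
x = 8 - 8t, y = -16 + t, z = -14 + 11t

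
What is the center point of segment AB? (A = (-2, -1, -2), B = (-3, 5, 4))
Midpoint = ((-2-3)/2, (-1+5)/2, (-2+4)/2) = (-2.5, 2, 1)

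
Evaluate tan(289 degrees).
tan(289 degrees) = -2.9042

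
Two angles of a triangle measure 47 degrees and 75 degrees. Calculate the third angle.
Sum of angles in a triangle = 180 degrees
Third angle = 180 - 47 - 75
Third angle = 58 degrees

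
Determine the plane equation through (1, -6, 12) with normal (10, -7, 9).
d = n·P = (10)(1) + (-7)(-6) + (9)(12) = 160
Plane: 10x - 7y + 9z = 160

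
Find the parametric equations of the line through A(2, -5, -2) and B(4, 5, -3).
Direction vector d = B - A = (2, 10, -1)
x = 2 + 2t, y = -5 + 10t, z = -2 - t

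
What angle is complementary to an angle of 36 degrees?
Complementary angles sum to 90 degrees.
Other angle = 90 - 36
Other angle = 54 degrees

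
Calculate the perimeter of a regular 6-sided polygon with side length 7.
Perimeter = number of sides * side length
Perimeter = 6 * 7
Perimeter = 42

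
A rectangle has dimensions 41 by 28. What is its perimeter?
Perimeter = 2 * (length + width)
Perimeter = 2 * (41 + 28)
Perimeter = 2 * 69
Perimeter = 138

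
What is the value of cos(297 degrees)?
cos(297 degrees) = 0.454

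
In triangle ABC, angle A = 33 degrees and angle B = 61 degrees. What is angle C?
Sum of angles in a triangle = 180 degrees
Third angle = 180 - 33 - 61
Third angle = 86 degrees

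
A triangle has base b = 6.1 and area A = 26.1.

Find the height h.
A = ½bh  →  h = 2A/b
h = 2·26.1/6.1 = 8.557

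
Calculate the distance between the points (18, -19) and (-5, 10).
Using the distance formula: d = sqrt((x₂-x₁)² + (y₂-y₁)²)
dx = (-5) - 18 = -23
dy = 10 - (-19) = 29
d = sqrt((-23)² + 29²) = sqrt(529 + 841) = sqrt(1370) = 37.01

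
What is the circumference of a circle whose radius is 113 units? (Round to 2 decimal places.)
Circumference = 2 * pi * r
Circumference = 2 * pi * 113
Circumference = 710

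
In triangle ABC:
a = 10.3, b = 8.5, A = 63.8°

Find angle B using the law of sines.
sin(B)/b = sin(A)/a
sin(B) = b·sin(A)/a = 8.5·sin(63.8°)/10.3 = 0.740456
B = arcsin(0.740456) = 47.77°  (b ≤ a, so B ≤ A and the acute solution is unique)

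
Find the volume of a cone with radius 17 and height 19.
Volume = (1/3) * pi * r² * h
Volume = (1/3) * pi * 17² * 19
Volume = (1/3) * pi * 289 * 19
Volume = (1/3) * pi * 5491
Volume = 5750.16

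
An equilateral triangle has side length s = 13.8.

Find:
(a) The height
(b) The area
(a) Height h = s·√3/2 = 13.8·√3/2 = 11.95
(b) Area = (√3/4)·s² = (√3/4)·13.8² = (√3/4)·190.44 = 82.46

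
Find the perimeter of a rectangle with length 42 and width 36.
Perimeter = 2 * (length + width)
Perimeter = 2 * (42 + 36)
Perimeter = 2 * 78
Perimeter = 156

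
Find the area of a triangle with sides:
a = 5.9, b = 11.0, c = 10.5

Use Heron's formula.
s = (a+b+c)/2 = (5.9+11.0+10.5)/2 = 13.7
A = √(s(s-a)(s-b)(s-c)) = √(13.7·7.8·2.7·3.2)
A = √923.27 = 30.39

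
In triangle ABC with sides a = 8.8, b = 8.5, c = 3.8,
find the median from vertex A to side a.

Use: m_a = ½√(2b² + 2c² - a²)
m_a = ½√(2·8.5² + 2·3.8² - 8.8²)
m_a = ½√(144.5 + 28.88 - 77.44) = ½√95.94 = 4.897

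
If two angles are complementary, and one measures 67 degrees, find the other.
Complementary angles sum to 90 degrees.
Other angle = 90 - 67
Other angle = 23 degrees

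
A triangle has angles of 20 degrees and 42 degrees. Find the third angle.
Sum of angles in a triangle = 180 degrees
Third angle = 180 - 20 - 42
Third angle = 118 degrees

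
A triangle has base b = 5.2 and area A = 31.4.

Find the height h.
A = ½bh  →  h = 2A/b
h = 2·31.4/5.2 = 12.08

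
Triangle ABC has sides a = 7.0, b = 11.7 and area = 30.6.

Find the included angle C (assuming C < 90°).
Area = ½ab·sin(C)  →  sin(C) = 2·Area/(ab)
sin(C) = 2·30.6/(7.0·11.7) = 0.747253
C = arcsin(0.747253) = 48.35°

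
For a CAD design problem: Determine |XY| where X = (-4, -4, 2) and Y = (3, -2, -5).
d = √[(7)² + (2)² + (-7)²] = √102 = 10.1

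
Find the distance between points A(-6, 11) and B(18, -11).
Using the distance formula: d = sqrt((x₂-x₁)² + (y₂-y₁)²)
dx = 18 - (-6) = 24
dy = (-11) - 11 = -22
d = sqrt(24² + (-22)²) = sqrt(576 + 484) = sqrt(1060) = 32.56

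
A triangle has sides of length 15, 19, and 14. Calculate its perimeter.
Perimeter = sum of all sides
Perimeter = 15 + 19 + 14
Perimeter = 48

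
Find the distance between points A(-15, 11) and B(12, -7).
Using the distance formula: d = sqrt((x₂-x₁)² + (y₂-y₁)²)
dx = 12 - (-15) = 27
dy = (-7) - 11 = -18
d = sqrt(27² + (-18)²) = sqrt(729 + 324) = sqrt(1053) = 32.45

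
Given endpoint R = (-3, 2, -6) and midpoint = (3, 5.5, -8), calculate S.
S = (2×3 - (-3), 2×5.5 - 2, 2×(-8) - (-6)) = (9, 9, -10)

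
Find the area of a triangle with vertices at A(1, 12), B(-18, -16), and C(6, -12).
Using the coordinate formula: Area = (1/2)|x₁(y₂-y₃) + x₂(y₃-y₁) + x₃(y₁-y₂)|
Area = (1/2)|1((-16)-(-12)) + (-18)((-12)-12) + 6(12-(-16))|
Area = (1/2)|1*(-4) + (-18)*(-24) + 6*28|
Area = (1/2)|(-4) + 432 + 168|
Area = (1/2)*596 = 298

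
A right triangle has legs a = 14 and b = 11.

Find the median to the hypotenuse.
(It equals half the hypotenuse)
Hypotenuse c = √(14² + 11²) = √317 = 17.8045
Median to hypotenuse = c/2 = 8.902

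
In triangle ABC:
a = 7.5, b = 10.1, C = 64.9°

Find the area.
Using A = ½ab·sin(C):
A = ½·7.5·10.1·sin(64.9°) = ½·75.75·0.905569 = 34.3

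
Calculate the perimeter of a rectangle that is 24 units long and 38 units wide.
Perimeter = 2 * (length + width)
Perimeter = 2 * (24 + 38)
Perimeter = 2 * 62
Perimeter = 124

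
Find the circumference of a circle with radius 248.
Circumference = 2 * pi * r
Circumference = 2 * pi * 248
Circumference = 1558.23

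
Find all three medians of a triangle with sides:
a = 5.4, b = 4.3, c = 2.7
Using m_x = ½√(2y² + 2z² - x²):
m_a = ½√(2·4.3² + 2·2.7² - 5.4²) = ½√22.4 = 2.366
m_b = ½√(2·5.4² + 2·2.7² - 4.3²) = ½√54.41 = 3.688
m_c = ½√(2·5.4² + 2·4.3² - 2.7²) = ½√88.01 = 4.691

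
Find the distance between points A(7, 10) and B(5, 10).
Using the distance formula: d = sqrt((x₂-x₁)² + (y₂-y₁)²)
dx = 5 - 7 = -2
dy = 10 - 10 = 0
d = sqrt((-2)² + 0²) = sqrt(4 + 0) = sqrt(4) = 2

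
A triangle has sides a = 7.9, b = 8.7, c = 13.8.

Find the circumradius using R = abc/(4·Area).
s = (a+b+c)/2 = 15.2
Area = √(s(s-a)(s-b)(s-c)) = √(15.2·7.3·6.5·1.4) = 31.7763
R = abc/(4·Area) = (7.9·8.7·13.8)/(4·31.7763) = 948.474/127.1052 = 7.462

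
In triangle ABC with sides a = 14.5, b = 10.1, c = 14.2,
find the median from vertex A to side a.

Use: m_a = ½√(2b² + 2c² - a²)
m_a = ½√(2·10.1² + 2·14.2² - 14.5²)
m_a = ½√(204.02 + 403.28 - 210.25) = ½√397.05 = 9.963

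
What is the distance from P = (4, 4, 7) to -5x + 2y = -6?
d = |(-5)(4) + 2(4) + 0(7) - (-6)| / √((-5)² + 2² + 0²) = 6/√29 = 1.114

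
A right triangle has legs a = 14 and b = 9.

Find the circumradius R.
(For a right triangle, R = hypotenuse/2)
Hypotenuse c = √(14² + 9²) = √277 = 16.6433
R = c/2 = 8.322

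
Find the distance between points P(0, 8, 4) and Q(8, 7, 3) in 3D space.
d = √[(8)² + (-1)² + (-1)²] = √66 = 8.124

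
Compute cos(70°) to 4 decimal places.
cos(70 degrees) = 0.342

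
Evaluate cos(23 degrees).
cos(23 degrees) = 0.9205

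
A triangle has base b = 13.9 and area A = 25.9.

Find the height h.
A = ½bh  →  h = 2A/b
h = 2·25.9/13.9 = 3.727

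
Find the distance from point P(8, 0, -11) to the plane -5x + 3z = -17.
d = |(-5)(8) + 0(0) + 3(-11) - (-17)| / √((-5)² + 0² + 3²) = 56/√34 = 9.604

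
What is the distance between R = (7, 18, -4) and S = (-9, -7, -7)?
d = √[(-16)² + (-25)² + (-3)²] = √890 = 29.83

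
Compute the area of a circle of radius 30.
Area = pi * r²
Area = pi * 30²
Area = pi * 900
Area = 2827.43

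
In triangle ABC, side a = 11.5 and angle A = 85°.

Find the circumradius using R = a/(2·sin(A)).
R = a/(2·sin(A)) = 11.5/(2·sin(85°))
R = 11.5/(2·0.996195) = 11.5/1.992389 = 5.772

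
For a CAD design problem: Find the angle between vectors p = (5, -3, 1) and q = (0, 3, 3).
p·q = -6, |p|² = 35, |q|² = 18
cos θ = -6/√630 ≈ -0.239
θ ≈ 103.8°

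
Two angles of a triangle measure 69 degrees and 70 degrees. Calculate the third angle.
Sum of angles in a triangle = 180 degrees
Third angle = 180 - 69 - 70
Third angle = 41 degrees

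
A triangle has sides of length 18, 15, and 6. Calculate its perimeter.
Perimeter = sum of all sides
Perimeter = 18 + 15 + 6
Perimeter = 39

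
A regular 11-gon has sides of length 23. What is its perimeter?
Perimeter = number of sides * side length
Perimeter = 11 * 23
Perimeter = 253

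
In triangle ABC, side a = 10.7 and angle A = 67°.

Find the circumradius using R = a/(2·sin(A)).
R = a/(2·sin(A)) = 10.7/(2·sin(67°))
R = 10.7/(2·0.920505) = 10.7/1.841010 = 5.812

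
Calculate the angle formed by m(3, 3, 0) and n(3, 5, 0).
m·n = 24, |m|² = 18, |n|² = 34
cos θ = 24/√612 ≈ 0.9701
θ ≈ 14.04°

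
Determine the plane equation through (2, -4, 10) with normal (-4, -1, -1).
d = n·P = (-4)(2) + (-1)(-4) + (-1)(10) = -14
Plane: -4x - y - z = -14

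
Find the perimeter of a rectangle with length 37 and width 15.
Perimeter = 2 * (length + width)
Perimeter = 2 * (37 + 15)
Perimeter = 2 * 52
Perimeter = 104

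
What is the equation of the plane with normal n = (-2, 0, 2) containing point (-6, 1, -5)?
d = n·P = (-2)(-6) + (0)(1) + (2)(-5) = 2
Plane: -2x + 2z = 2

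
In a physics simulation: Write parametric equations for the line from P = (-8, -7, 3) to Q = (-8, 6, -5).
Direction vector d = Q - P = (0, 13, -8)
x = -8, y = -7 + 13t, z = 3 - 8t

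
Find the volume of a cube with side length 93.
Volume = s³
Volume = 93³
Volume = 804357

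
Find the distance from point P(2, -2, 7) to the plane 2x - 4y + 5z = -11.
d = |2(2) + (-4)(-2) + 5(7) - (-11)| / √(2² + (-4)² + 5²) = 58/√45 = 8.646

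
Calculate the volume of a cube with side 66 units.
Volume = s³
Volume = 66³
Volume = 287496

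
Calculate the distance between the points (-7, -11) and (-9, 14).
Using the distance formula: d = sqrt((x₂-x₁)² + (y₂-y₁)²)
dx = (-9) - (-7) = -2
dy = 14 - (-11) = 25
d = sqrt((-2)² + 25²) = sqrt(4 + 625) = sqrt(629) = 25.08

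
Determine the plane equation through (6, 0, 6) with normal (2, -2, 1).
d = n·P = (2)(6) + (-2)(0) + (1)(6) = 18
Plane: 2x - 2y + z = 18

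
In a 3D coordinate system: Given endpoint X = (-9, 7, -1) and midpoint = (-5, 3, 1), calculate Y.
Y = (2×(-5) - (-9), 2×3 - 7, 2×1 - (-1)) = (-1, -1, 3)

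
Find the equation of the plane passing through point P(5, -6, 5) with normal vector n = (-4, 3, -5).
d = n·P = (-4)(5) + (3)(-6) + (-5)(5) = -63
Plane: -4x + 3y - 5z = -63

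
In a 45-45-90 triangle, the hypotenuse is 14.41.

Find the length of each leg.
In a 45-45-90 triangle, hypotenuse = leg·√2  →  leg = hypotenuse/√2
leg = 14.41/√2 = 10.19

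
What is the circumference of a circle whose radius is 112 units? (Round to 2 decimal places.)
Circumference = 2 * pi * r
Circumference = 2 * pi * 112
Circumference = 703.72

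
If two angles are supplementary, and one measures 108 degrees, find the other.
Supplementary angles sum to 180 degrees.
Other angle = 180 - 108
Other angle = 72 degrees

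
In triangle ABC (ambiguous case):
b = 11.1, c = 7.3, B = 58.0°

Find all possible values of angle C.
sin(C)/c = sin(B)/b  →  sin(C) = c·sin(B)/b = 7.3·sin(58.0°)/11.1 = 0.557725
C₁ = arcsin(0.557725) = 33.9°,  C₂ = 180° - C₁ = 146.1°
Check C₂: A = 180° - 58.0° - 146.1° = -24.1° ≤ 0, rejected
C = 33.9° (one solution)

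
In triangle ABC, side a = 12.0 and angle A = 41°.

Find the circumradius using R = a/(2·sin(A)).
R = a/(2·sin(A)) = 12.0/(2·sin(41°))
R = 12.0/(2·0.656059) = 12.0/1.312118 = 9.146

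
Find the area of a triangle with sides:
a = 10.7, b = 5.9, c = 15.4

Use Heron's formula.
s = (a+b+c)/2 = (10.7+5.9+15.4)/2 = 16
A = √(s(s-a)(s-b)(s-c)) = √(16·5.3·10.1·0.6)
A = √513.888 = 22.67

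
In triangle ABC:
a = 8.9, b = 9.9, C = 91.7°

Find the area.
Using A = ½ab·sin(C):
A = ½·8.9·9.9·sin(91.7°) = ½·88.11·0.999560 = 44.04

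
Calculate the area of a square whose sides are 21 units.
Area = s²
Area = 21²
Area = 441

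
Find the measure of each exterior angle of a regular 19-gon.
Exterior angle of a regular n-gon = 360/n
Exterior angle = 360/19
Exterior angle = 18.95 degrees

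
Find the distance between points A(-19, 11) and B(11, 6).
Using the distance formula: d = sqrt((x₂-x₁)² + (y₂-y₁)²)
dx = 11 - (-19) = 30
dy = 6 - 11 = -5
d = sqrt(30² + (-5)²) = sqrt(900 + 25) = sqrt(925) = 30.41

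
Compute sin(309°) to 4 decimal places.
sin(309 degrees) = -0.7771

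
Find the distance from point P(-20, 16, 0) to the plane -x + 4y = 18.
d = |(-1)(-20) + 4(16) + 0(0) - (18)| / √((-1)² + 4² + 0²) = 66/√17 = 16.01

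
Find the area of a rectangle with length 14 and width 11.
Area = length * width
Area = 14 * 11
Area = 154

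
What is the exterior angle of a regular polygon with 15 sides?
Exterior angle of a regular n-gon = 360/n
Exterior angle = 360/15
Exterior angle = 24 degrees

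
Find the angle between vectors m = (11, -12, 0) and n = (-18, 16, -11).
m·n = -390, |m|² = 265, |n|² = 701
cos θ = -390/√185765 ≈ -0.9049
θ ≈ 154.8°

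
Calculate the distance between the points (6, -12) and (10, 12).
Using the distance formula: d = sqrt((x₂-x₁)² + (y₂-y₁)²)
dx = 10 - 6 = 4
dy = 12 - (-12) = 24
d = sqrt(4² + 24²) = sqrt(16 + 576) = sqrt(592) = 24.33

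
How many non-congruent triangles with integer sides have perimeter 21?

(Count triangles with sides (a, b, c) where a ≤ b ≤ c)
With a ≤ b ≤ c and a + b + c = 21, the triangle inequality a + b > c gives c < 21/2, so c ≤ 10.
Iterate a from 1 to ⌊p/3⌋ = 7; for each a, b ranges from a to ⌊(p−a)/2⌋ with c = p − a − b, keeping only c ≥ b.
Triples: (1, 10, 10), (2, 9, 10), (3, 8, 10), …
Count = 12 triangles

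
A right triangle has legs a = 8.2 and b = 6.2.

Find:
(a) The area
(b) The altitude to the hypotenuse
(a) Area = ½ab = ½·8.2·6.2 = 25.42
(b) Hypotenuse c = √(8.2² + 6.2²) = √105.68 = 10.2801
    Area = ½·c·h_c  →  h_c = 2·Area/c = 2·25.42/10.2801 = 4.945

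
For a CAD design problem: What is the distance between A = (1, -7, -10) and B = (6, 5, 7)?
d = √[(5)² + (12)² + (17)²] = √458 = 21.4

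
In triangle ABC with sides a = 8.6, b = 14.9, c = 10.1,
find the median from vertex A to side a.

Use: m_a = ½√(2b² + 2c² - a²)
m_a = ½√(2·14.9² + 2·10.1² - 8.6²)
m_a = ½√(444.02 + 204.02 - 73.96) = ½√574.08 = 11.98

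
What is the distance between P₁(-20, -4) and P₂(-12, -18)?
Using the distance formula: d = sqrt((x₂-x₁)² + (y₂-y₁)²)
dx = (-12) - (-20) = 8
dy = (-18) - (-4) = -14
d = sqrt(8² + (-14)²) = sqrt(64 + 196) = sqrt(260) = 16.12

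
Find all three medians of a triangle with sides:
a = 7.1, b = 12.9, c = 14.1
Using m_x = ½√(2y² + 2z² - x²):
m_a = ½√(2·12.9² + 2·14.1² - 7.1²) = ½√680.03 = 13.04
m_b = ½√(2·7.1² + 2·14.1² - 12.9²) = ½√332.03 = 9.111
m_c = ½√(2·7.1² + 2·12.9² - 14.1²) = ½√234.83 = 7.662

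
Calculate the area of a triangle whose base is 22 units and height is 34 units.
Area = (1/2) * base * height
Area = (1/2) * 22 * 34
Area = 374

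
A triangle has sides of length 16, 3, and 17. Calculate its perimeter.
Perimeter = sum of all sides
Perimeter = 16 + 3 + 17
Perimeter = 36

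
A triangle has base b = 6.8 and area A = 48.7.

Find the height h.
A = ½bh  →  h = 2A/b
h = 2·48.7/6.8 = 14.32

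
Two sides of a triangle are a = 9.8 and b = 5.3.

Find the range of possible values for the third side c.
By the triangle inequality: |a - b| < c < a + b
|9.8 - 5.3| < c < 9.8 + 5.3
4.5 < c < 15.1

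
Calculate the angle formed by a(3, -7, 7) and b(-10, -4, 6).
a·b = 40, |a|² = 107, |b|² = 152
cos θ = 40/√16264 ≈ 0.3137
θ ≈ 71.72°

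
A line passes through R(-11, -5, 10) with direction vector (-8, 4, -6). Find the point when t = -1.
P(-1) = (-11 + (-8)(-1), -5 + 4(-1), 10 + (-6)(-1)) = (-3, -9, 16)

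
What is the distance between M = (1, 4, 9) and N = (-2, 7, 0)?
d = √[(-3)² + (3)² + (-9)²] = √99 = 9.95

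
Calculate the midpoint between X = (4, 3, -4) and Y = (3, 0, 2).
Midpoint = ((4+3)/2, (3+0)/2, (-4+2)/2) = (3.5, 1.5, -1)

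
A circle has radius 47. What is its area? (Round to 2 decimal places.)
Area = pi * r²
Area = pi * 47²
Area = pi * 2209
Area = 6939.78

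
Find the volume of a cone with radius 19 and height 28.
Volume = (1/3) * pi * r² * h
Volume = (1/3) * pi * 19² * 28
Volume = (1/3) * pi * 361 * 28
Volume = (1/3) * pi * 10108
Volume = 10585.07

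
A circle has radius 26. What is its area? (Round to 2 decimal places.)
Area = pi * r²
Area = pi * 26²
Area = pi * 676
Area = 2123.72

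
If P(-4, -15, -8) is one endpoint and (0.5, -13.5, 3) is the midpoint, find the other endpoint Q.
Q = (2×0.5 - (-4), 2×(-13.5) - (-15), 2×3 - (-8)) = (5, -12, 14)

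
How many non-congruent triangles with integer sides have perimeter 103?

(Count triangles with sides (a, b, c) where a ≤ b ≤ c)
With a ≤ b ≤ c and a + b + c = 103, the triangle inequality a + b > c gives c < 103/2, so c ≤ 51.
Iterate a from 1 to ⌊p/3⌋ = 34; for each a, b ranges from a to ⌊(p−a)/2⌋ with c = p − a − b, keeping only c ≥ b.
Triples: (1, 51, 51), (2, 50, 51), (3, 49, 51), …
Count = 234 triangles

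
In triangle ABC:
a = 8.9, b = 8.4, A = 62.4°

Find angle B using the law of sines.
sin(B)/b = sin(A)/a
sin(B) = b·sin(A)/a = 8.4·sin(62.4°)/8.9 = 0.836417
B = arcsin(0.836417) = 56.76°  (b ≤ a, so B ≤ A and the acute solution is unique)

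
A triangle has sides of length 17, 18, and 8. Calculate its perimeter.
Perimeter = sum of all sides
Perimeter = 17 + 18 + 8
Perimeter = 43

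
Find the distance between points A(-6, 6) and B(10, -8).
Using the distance formula: d = sqrt((x₂-x₁)² + (y₂-y₁)²)
dx = 10 - (-6) = 16
dy = (-8) - 6 = -14
d = sqrt(16² + (-14)²) = sqrt(256 + 196) = sqrt(452) = 21.26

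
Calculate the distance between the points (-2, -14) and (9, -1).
Using the distance formula: d = sqrt((x₂-x₁)² + (y₂-y₁)²)
dx = 9 - (-2) = 11
dy = (-1) - (-14) = 13
d = sqrt(11² + 13²) = sqrt(121 + 169) = sqrt(290) = 17.03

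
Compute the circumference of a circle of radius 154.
Circumference = 2 * pi * r
Circumference = 2 * pi * 154
Circumference = 967.61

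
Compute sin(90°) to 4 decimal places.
sin(90 degrees) = 1
Decimal approximation: 1.0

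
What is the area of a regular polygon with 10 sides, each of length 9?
For a regular 10-gon with side length s = 9:
Apothem a = s / (2*tan(pi/10)) = 9 / (2*tan(pi/10)) ≈ 13.8496
Perimeter P = 10 * 9 = 90
Area = (1/2) * P * a = (1/2) * 90 * 13.8496 = 623.23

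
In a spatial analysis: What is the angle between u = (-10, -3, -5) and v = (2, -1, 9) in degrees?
u·v = -62, |u|² = 134, |v|² = 86
cos θ = -62/√11524 ≈ -0.5776
θ ≈ 125.3°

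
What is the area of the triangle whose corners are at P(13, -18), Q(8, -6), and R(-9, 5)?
Using the coordinate formula: Area = (1/2)|x₁(y₂-y₃) + x₂(y₃-y₁) + x₃(y₁-y₂)|
Area = (1/2)|13((-6)-5) + 8(5-(-18)) + (-9)((-18)-(-6))|
Area = (1/2)|13*(-11) + 8*23 + (-9)*(-12)|
Area = (1/2)|(-143) + 184 + 108|
Area = (1/2)*149 = 74.50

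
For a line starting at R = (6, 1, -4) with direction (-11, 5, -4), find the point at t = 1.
P(1) = (6 + (-11)(1), 1 + 5(1), -4 + (-4)(1)) = (-5, 6, -8)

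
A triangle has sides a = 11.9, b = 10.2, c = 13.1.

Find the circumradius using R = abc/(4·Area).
s = (a+b+c)/2 = 17.6
Area = √(s(s-a)(s-b)(s-c)) = √(17.6·5.7·7.4·4.5) = 57.7984
R = abc/(4·Area) = (11.9·10.2·13.1)/(4·57.7984) = 1590.078/231.1936 = 6.878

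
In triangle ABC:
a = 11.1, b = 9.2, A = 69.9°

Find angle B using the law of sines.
sin(B)/b = sin(A)/a
sin(B) = b·sin(A)/a = 9.2·sin(69.9°)/11.1 = 0.778348
B = arcsin(0.778348) = 51.11°  (b ≤ a, so B ≤ A and the acute solution is unique)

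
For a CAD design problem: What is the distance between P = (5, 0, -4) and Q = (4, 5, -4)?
d = √[(-1)² + (5)² + (0)²] = √26 = 5.099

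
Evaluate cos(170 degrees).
cos(170 degrees) = -0.9848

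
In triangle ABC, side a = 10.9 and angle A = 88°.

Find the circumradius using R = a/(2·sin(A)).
R = a/(2·sin(A)) = 10.9/(2·sin(88°))
R = 10.9/(2·0.999391) = 10.9/1.998782 = 5.453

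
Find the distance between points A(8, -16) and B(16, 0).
Using the distance formula: d = sqrt((x₂-x₁)² + (y₂-y₁)²)
dx = 16 - 8 = 8
dy = 0 - (-16) = 16
d = sqrt(8² + 16²) = sqrt(64 + 256) = sqrt(320) = 17.89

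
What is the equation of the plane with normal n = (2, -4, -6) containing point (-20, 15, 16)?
d = n·P = (2)(-20) + (-4)(15) + (-6)(16) = -196
Plane: 2x - 4y - 6z = -196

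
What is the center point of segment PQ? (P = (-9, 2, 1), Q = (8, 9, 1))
Midpoint = ((-9+8)/2, (2+9)/2, (1+1)/2) = (-0.5, 5.5, 1)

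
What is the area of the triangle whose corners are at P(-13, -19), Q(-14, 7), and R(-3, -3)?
Using the coordinate formula: Area = (1/2)|x₁(y₂-y₃) + x₂(y₃-y₁) + x₃(y₁-y₂)|
Area = (1/2)|(-13)(7-(-3)) + (-14)((-3)-(-19)) + (-3)((-19)-7)|
Area = (1/2)|(-13)*10 + (-14)*16 + (-3)*(-26)|
Area = (1/2)|(-130) + (-224) + 78|
Area = (1/2)*276 = 138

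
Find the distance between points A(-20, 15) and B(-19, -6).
Using the distance formula: d = sqrt((x₂-x₁)² + (y₂-y₁)²)
dx = (-19) - (-20) = 1
dy = (-6) - 15 = -21
d = sqrt(1² + (-21)²) = sqrt(1 + 441) = sqrt(442) = 21.02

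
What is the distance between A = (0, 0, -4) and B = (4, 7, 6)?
d = √[(4)² + (7)² + (10)²] = √165 = 12.85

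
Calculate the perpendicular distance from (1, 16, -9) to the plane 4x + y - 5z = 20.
d = |4(1) + 1(16) + (-5)(-9) - (20)| / √(4² + 1² + (-5)²) = 45/√42 = 6.944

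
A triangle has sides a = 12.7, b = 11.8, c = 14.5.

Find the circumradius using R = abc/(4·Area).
s = (a+b+c)/2 = 19.5
Area = √(s(s-a)(s-b)(s-c)) = √(19.5·6.8·7.7·5) = 71.45
R = abc/(4·Area) = (12.7·11.8·14.5)/(4·71.45) = 2172.97/285.8 = 7.603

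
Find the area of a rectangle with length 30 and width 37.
Area = length * width
Area = 30 * 37
Area = 1110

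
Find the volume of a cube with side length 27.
Volume = s³
Volume = 27³
Volume = 19683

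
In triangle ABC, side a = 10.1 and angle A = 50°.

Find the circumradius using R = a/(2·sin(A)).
R = a/(2·sin(A)) = 10.1/(2·sin(50°))
R = 10.1/(2·0.766044) = 10.1/1.532089 = 6.592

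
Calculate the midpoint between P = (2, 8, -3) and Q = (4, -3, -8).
Midpoint = ((2+4)/2, (8-3)/2, (-3-8)/2) = (3, 2.5, -5.5)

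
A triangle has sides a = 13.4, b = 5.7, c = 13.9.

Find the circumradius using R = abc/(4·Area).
s = (a+b+c)/2 = 16.5
Area = √(s(s-a)(s-b)(s-c)) = √(16.5·3.1·10.8·2.6) = 37.8984
R = abc/(4·Area) = (13.4·5.7·13.9)/(4·37.8984) = 1061.682/151.5936 = 7.003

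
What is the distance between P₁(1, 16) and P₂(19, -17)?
Using the distance formula: d = sqrt((x₂-x₁)² + (y₂-y₁)²)
dx = 19 - 1 = 18
dy = (-17) - 16 = -33
d = sqrt(18² + (-33)²) = sqrt(324 + 1089) = sqrt(1413) = 37.59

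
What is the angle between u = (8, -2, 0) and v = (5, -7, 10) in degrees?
u·v = 54, |u|² = 68, |v|² = 174
cos θ = 54/√11832 ≈ 0.4964
θ ≈ 60.24°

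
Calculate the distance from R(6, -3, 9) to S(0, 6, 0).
d = √[(-6)² + (9)² + (-9)²] = √198 = 14.07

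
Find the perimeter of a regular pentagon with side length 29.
Perimeter = number of sides * side length
Perimeter = 5 * 29
Perimeter = 145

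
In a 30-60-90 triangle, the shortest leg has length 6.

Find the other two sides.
Long leg = 6√3 = 10.39, Hypotenuse = 12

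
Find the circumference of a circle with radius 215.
Circumference = 2 * pi * r
Circumference = 2 * pi * 215
Circumference = 1350.88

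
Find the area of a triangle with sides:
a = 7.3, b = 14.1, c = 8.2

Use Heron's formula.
s = (a+b+c)/2 = (7.3+14.1+8.2)/2 = 14.8
A = √(s(s-a)(s-b)(s-c)) = √(14.8·7.5·0.7·6.6)
A = √512.82 = 22.65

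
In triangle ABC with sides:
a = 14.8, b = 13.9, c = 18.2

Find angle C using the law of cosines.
cos(C) = (a² + b² - c²)/(2ab)
cos(C) = (14.8² + 13.9² - 18.2²)/(2·14.8·13.9) = 81.01/411.44 = 0.196894
C = arccos(0.196894) = 78.64°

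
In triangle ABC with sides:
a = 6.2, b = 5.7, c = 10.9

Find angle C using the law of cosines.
cos(C) = (a² + b² - c²)/(2ab)
cos(C) = (6.2² + 5.7² - 10.9²)/(2·6.2·5.7) = -47.88/70.68 = -0.677419
C = arccos(-0.677419) = 132.6°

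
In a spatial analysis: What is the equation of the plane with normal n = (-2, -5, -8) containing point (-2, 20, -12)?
d = n·P = (-2)(-2) + (-5)(20) + (-8)(-12) = 0
Plane: -2x - 5y - 8z = 0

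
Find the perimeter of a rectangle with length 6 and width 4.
Perimeter = 2 * (length + width)
Perimeter = 2 * (6 + 4)
Perimeter = 2 * 10
Perimeter = 20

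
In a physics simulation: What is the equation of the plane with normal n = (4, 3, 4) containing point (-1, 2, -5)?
d = n·P = (4)(-1) + (3)(2) + (4)(-5) = -18
Plane: 4x + 3y + 4z = -18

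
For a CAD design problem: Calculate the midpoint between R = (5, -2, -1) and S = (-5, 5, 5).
Midpoint = ((5-5)/2, (-2+5)/2, (-1+5)/2) = (0, 1.5, 2)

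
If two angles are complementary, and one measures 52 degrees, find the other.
Complementary angles sum to 90 degrees.
Other angle = 90 - 52
Other angle = 38 degrees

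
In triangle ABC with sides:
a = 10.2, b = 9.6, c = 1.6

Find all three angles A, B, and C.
By the law of cosines:
cos(A) = (b² + c² - a²)/(2bc) = -0.303385  →  A = 107.7°
cos(B) = (a² + c² - b²)/(2ac) = 0.442402  →  B = 63.74°
cos(C) = (a² + b² - c²)/(2ab) = 0.988766  →  C = 8.596°
Check: A + B + C = 180.0° ✓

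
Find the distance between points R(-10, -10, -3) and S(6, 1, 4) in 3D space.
d = √[(16)² + (11)² + (7)²] = √426 = 20.64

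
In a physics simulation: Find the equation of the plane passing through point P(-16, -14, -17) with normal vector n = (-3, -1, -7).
d = n·P = (-3)(-16) + (-1)(-14) + (-7)(-17) = 181
Plane: -3x - y - 7z = 181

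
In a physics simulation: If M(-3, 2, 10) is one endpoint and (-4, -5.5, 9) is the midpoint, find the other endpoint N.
N = (2×(-4) - (-3), 2×(-5.5) - 2, 2×9 - 10) = (-5, -13, 8)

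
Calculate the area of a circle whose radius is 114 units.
Area = pi * r²
Area = pi * 114²
Area = pi * 12996
Area = 40828.14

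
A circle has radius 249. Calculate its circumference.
Circumference = 2 * pi * r
Circumference = 2 * pi * 249
Circumference = 1564.51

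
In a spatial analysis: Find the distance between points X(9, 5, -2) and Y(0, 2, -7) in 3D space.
d = √[(-9)² + (-3)² + (-5)²] = √115 = 10.72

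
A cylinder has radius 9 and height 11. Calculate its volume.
Volume = pi * r² * h
Volume = pi * 9² * 11
Volume = pi * 81 * 11
Volume = pi * 891
Volume = 2799.16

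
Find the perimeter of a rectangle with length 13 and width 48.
Perimeter = 2 * (length + width)
Perimeter = 2 * (13 + 48)
Perimeter = 2 * 61
Perimeter = 122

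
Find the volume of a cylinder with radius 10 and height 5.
Volume = pi * r² * h
Volume = pi * 10² * 5
Volume = pi * 100 * 5
Volume = pi * 500
Volume = 1570.80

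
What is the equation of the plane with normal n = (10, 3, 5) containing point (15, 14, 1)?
d = n·P = (10)(15) + (3)(14) + (5)(1) = 197
Plane: 10x + 3y + 5z = 197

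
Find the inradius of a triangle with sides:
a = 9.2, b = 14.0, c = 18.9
s = (a+b+c)/2 = (9.2+14.0+18.9)/2 = 21.05
Area = √(s(s-a)(s-b)(s-c)) = √(21.05·11.85·7.05·2.15) = 61.4892
r = Area/s = 61.4892/21.05 = 2.921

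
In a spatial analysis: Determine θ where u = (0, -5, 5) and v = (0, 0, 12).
u·v = 60, |u|² = 50, |v|² = 144
cos θ = 60/√7200 ≈ 0.7071
θ ≈ 45.0°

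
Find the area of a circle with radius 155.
Area = pi * r²
Area = pi * 155²
Area = pi * 24025
Area = 75476.76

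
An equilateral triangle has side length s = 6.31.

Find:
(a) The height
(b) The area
(a) Height h = s·√3/2 = 6.31·√3/2 = 5.465
(b) Area = (√3/4)·s² = (√3/4)·6.31² = (√3/4)·39.8161 = 17.24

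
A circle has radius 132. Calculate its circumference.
Circumference = 2 * pi * r
Circumference = 2 * pi * 132
Circumference = 829.38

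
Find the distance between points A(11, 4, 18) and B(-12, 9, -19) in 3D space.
d = √[(-23)² + (5)² + (-37)²] = √1923 = 43.85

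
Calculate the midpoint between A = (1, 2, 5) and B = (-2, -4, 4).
Midpoint = ((1-2)/2, (2-4)/2, (5+4)/2) = (-0.5, -1, 4.5)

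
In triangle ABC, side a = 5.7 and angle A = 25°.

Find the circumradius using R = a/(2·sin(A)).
R = a/(2·sin(A)) = 5.7/(2·sin(25°))
R = 5.7/(2·0.422618) = 5.7/0.845237 = 6.744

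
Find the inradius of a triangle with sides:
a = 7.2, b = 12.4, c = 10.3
s = (a+b+c)/2 = (7.2+12.4+10.3)/2 = 14.95
Area = √(s(s-a)(s-b)(s-c)) = √(14.95·7.75·2.55·4.65) = 37.0653
r = Area/s = 37.0653/14.95 = 2.479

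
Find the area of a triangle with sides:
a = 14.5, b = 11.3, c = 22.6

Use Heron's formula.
s = (a+b+c)/2 = (14.5+11.3+22.6)/2 = 24.2
A = √(s(s-a)(s-b)(s-c)) = √(24.2·9.7·12.9·1.6)
A = √4845.03 = 69.61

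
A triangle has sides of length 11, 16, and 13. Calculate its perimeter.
Perimeter = sum of all sides
Perimeter = 11 + 16 + 13
Perimeter = 40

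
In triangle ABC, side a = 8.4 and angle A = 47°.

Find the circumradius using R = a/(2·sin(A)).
R = a/(2·sin(A)) = 8.4/(2·sin(47°))
R = 8.4/(2·0.731354) = 8.4/1.462707 = 5.743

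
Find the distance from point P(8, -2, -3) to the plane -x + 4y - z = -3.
d = |(-1)(8) + 4(-2) + (-1)(-3) - (-3)| / √((-1)² + 4² + (-1)²) = 10/√18 = 2.357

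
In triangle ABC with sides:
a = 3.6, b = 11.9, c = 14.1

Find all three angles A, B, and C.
By the law of cosines:
cos(A) = (b² + c² - a²)/(2bc) = 0.975803  →  A = 12.63°
cos(B) = (a² + c² - b²)/(2ac) = 0.691095  →  B = 46.28°
cos(C) = (a² + b² - c²)/(2ab) = -0.516340  →  C = 121.1°
Check: A + B + C = 180.0° ✓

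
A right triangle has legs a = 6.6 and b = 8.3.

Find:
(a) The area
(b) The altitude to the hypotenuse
(a) Area = ½ab = ½·6.6·8.3 = 27.39
(b) Hypotenuse c = √(6.6² + 8.3²) = √112.45 = 10.6042
    Area = ½·c·h_c  →  h_c = 2·Area/c = 2·27.39/10.6042 = 5.166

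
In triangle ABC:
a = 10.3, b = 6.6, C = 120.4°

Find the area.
Using A = ½ab·sin(C):
A = ½·10.3·6.6·sin(120.4°) = ½·67.98·0.862514 = 29.32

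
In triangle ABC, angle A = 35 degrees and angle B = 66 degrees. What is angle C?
Sum of angles in a triangle = 180 degrees
Third angle = 180 - 35 - 66
Third angle = 79 degrees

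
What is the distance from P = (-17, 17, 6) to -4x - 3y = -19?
d = |(-4)(-17) + (-3)(17) + 0(6) - (-19)| / √((-4)² + (-3)² + 0²) = 36/√25 = 7.2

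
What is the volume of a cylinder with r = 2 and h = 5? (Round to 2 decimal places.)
Volume = pi * r² * h
Volume = pi * 2² * 5
Volume = pi * 4 * 5
Volume = pi * 20
Volume = 62.83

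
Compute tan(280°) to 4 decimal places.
tan(280 degrees) = -5.6713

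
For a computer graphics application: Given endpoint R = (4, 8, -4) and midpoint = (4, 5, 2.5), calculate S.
S = (2×4 - 4, 2×5 - 8, 2×2.5 - (-4)) = (4, 2, 9)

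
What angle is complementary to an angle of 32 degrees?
Complementary angles sum to 90 degrees.
Other angle = 90 - 32
Other angle = 58 degrees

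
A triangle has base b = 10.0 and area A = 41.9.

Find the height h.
A = ½bh  →  h = 2A/b
h = 2·41.9/10.0 = 8.38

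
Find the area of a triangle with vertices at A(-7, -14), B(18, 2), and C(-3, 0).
Using the coordinate formula: Area = (1/2)|x₁(y₂-y₃) + x₂(y₃-y₁) + x₃(y₁-y₂)|
Area = (1/2)|(-7)(2-0) + 18(0-(-14)) + (-3)((-14)-2)|
Area = (1/2)|(-7)*2 + 18*14 + (-3)*(-16)|
Area = (1/2)|(-14) + 252 + 48|
Area = (1/2)*286 = 143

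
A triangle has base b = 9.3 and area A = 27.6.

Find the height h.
A = ½bh  →  h = 2A/b
h = 2·27.6/9.3 = 5.935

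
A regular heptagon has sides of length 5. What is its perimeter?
Perimeter = number of sides * side length
Perimeter = 7 * 5
Perimeter = 35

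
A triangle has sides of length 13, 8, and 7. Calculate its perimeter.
Perimeter = sum of all sides
Perimeter = 13 + 8 + 7
Perimeter = 28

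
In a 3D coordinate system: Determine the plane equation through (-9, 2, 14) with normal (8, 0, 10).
d = n·P = (8)(-9) + (0)(2) + (10)(14) = 68
Plane: 8x + 10z = 68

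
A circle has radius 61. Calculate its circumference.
Circumference = 2 * pi * r
Circumference = 2 * pi * 61
Circumference = 383.27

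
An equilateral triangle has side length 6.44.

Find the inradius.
For an equilateral triangle, r = s/(2√3) where s is the side.
r = 6.44/(2√3) = 6.44/3.464102 = 1.859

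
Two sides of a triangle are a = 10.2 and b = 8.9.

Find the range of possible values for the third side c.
By the triangle inequality: |a - b| < c < a + b
|10.2 - 8.9| < c < 10.2 + 8.9
1.3 < c < 19.1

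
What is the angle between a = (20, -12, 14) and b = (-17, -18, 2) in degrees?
a·b = -96, |a|² = 740, |b|² = 617
cos θ = -96/√456580 ≈ -0.1421
θ ≈ 98.17°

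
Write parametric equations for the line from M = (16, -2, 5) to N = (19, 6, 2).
Direction vector d = N - M = (3, 8, -3)
x = 16 + 3t, y = -2 + 8t, z = 5 - 3t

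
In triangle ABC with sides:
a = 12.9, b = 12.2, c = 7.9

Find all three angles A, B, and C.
By the law of cosines:
cos(A) = (b² + c² - a²)/(2bc) = 0.232621  →  A = 76.55°
cos(B) = (a² + c² - b²)/(2ac) = 0.392405  →  B = 66.9°
cos(C) = (a² + b² - c²)/(2ab) = 0.803279  →  C = 36.56°
Check: A + B + C = 180.0° ✓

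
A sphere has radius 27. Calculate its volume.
Volume = (4/3) * pi * r³
Volume = (4/3) * pi * 27³
Volume = (4/3) * pi * 19683
Volume = 82447.96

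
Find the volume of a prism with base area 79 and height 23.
Volume = base area * height
Volume = 79 * 23
Volume = 1817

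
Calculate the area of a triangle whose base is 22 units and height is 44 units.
Area = (1/2) * base * height
Area = (1/2) * 22 * 44
Area = 484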